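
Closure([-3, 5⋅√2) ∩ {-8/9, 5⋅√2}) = {-8/9}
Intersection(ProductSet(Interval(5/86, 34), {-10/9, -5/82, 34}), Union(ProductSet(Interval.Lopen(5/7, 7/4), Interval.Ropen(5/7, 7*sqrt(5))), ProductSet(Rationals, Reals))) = ProductSet(Intersection(Interval(5/86, 34), Rationals), {-10/9, -5/82, 34})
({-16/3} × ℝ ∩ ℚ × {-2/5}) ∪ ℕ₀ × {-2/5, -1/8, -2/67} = ({-16/3} × {-2/5}) ∪ (ℕ₀ × {-2/5, -1/8, -2/67})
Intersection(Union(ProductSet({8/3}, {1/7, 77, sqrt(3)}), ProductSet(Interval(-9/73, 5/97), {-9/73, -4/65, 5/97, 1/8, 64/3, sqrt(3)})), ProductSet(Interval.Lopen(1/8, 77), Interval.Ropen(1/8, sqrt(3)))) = ProductSet({8/3}, {1/7})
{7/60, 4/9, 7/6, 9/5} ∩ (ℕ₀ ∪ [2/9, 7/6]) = {4/9, 7/6}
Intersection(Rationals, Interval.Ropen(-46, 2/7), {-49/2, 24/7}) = {-49/2}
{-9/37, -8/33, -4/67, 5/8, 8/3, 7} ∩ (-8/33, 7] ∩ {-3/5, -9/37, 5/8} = {5/8}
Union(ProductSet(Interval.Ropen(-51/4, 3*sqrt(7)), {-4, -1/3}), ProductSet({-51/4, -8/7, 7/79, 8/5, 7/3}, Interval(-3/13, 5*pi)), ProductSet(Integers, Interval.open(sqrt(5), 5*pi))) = Union(ProductSet({-51/4, -8/7, 7/79, 8/5, 7/3}, Interval(-3/13, 5*pi)), ProductSet(Integers, Interval.open(sqrt(5), 5*pi)), ProductSet(Interval.Ropen(-51/4, 3*sqrt(7)), {-4, -1/3}))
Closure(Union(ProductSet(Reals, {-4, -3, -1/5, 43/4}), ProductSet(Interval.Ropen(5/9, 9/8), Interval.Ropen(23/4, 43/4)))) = Union(ProductSet({5/9, 9/8}, Interval(23/4, 43/4)), ProductSet(Interval(5/9, 9/8), {23/4, 43/4}), ProductSet(Interval.Ropen(5/9, 9/8), Interval.Ropen(23/4, 43/4)), ProductSet(Reals, {-4, -3, -1/5, 43/4}))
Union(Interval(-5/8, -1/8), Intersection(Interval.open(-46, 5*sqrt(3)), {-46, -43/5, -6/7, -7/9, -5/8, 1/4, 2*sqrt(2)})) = Union({-43/5, -6/7, -7/9, 1/4, 2*sqrt(2)}, Interval(-5/8, -1/8))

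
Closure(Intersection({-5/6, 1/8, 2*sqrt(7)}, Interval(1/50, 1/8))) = {1/8}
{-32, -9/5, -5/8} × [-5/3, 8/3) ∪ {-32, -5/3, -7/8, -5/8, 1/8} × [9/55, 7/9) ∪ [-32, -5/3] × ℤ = ([-32, -5/3] × ℤ) ∪ ({-32, -9/5, -5/8} × [-5/3, 8/3)) ∪ ({-32, -5/3, -7/8, -5/8, 1/8} × [9/55, 7/9))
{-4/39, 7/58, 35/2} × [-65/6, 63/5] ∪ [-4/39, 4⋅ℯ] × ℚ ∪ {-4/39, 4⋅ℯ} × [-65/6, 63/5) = ([-4/39, 4⋅ℯ] × ℚ) ∪ ({-4/39, 7/58, 35/2} × [-65/6, 63/5]) ∪ ({-4/39, 4⋅ℯ} × [-65/6, 63/5))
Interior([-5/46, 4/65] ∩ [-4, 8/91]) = (-5/46, 4/65)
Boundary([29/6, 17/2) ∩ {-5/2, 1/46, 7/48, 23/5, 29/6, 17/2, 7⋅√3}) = {29/6}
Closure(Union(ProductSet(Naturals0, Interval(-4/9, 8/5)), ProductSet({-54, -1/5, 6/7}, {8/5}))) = Union(ProductSet({-54, -1/5, 6/7}, {8/5}), ProductSet(Naturals0, Interval(-4/9, 8/5)))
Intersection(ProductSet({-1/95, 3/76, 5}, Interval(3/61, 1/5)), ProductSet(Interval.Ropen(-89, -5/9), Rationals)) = EmptySet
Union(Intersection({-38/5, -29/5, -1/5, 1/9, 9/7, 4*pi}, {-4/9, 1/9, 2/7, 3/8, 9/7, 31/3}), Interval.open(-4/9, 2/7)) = Union({9/7}, Interval.open(-4/9, 2/7))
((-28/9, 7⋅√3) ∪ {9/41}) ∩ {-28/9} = ∅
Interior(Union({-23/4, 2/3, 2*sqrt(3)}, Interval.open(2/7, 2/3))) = Interval.open(2/7, 2/3)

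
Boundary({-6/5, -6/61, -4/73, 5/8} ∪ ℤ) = ℤ ∪ {-6/5, -6/61, -4/73, 5/8}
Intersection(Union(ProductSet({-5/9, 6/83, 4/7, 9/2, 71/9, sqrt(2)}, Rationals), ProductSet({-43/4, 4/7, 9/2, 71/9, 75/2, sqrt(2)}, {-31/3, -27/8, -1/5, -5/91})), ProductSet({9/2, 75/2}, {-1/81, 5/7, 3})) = ProductSet({9/2}, {-1/81, 5/7, 3})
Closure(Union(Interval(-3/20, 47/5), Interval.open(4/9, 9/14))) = Interval(-3/20, 47/5)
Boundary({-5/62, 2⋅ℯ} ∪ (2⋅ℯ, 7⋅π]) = {-5/62, 2⋅ℯ, 7⋅π}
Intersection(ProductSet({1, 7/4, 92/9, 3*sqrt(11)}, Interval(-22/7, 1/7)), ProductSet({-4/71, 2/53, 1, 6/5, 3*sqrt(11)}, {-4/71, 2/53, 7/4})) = ProductSet({1, 3*sqrt(11)}, {-4/71, 2/53})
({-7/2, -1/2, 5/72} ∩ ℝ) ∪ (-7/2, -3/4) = [-7/2, -3/4) ∪ {-1/2, 5/72}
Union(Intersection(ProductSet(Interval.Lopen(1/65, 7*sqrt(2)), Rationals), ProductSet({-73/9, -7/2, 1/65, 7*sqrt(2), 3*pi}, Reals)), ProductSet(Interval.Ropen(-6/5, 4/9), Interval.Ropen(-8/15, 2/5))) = Union(ProductSet({7*sqrt(2), 3*pi}, Rationals), ProductSet(Interval.Ropen(-6/5, 4/9), Interval.Ropen(-8/15, 2/5)))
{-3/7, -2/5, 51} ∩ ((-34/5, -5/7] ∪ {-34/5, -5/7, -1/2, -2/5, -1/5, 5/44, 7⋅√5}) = {-2/5}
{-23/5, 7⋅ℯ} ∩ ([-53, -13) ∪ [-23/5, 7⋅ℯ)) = {-23/5}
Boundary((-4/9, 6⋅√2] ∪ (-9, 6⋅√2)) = {-9, 6⋅√2}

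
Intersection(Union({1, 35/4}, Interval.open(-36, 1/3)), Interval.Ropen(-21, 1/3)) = Interval.Ropen(-21, 1/3)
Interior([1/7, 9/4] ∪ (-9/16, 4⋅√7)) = (-9/16, 4⋅√7)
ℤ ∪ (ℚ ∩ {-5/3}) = ℤ ∪ {-5/3}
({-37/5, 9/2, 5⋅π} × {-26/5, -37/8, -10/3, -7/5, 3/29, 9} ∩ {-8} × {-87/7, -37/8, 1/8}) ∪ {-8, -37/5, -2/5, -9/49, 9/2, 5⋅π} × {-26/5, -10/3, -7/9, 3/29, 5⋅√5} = {-8, -37/5, -2/5, -9/49, 9/2, 5⋅π} × {-26/5, -10/3, -7/9, 3/29, 5⋅√5}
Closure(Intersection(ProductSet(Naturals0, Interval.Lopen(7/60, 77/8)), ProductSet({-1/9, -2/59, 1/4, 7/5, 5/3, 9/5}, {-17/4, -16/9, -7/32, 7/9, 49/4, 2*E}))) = EmptySet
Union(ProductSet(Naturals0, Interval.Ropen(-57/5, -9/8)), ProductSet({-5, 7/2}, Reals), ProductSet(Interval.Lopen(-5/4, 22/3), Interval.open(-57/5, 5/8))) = Union(ProductSet({-5, 7/2}, Reals), ProductSet(Interval.Lopen(-5/4, 22/3), Interval.open(-57/5, 5/8)), ProductSet(Naturals0, Interval.Ropen(-57/5, -9/8)))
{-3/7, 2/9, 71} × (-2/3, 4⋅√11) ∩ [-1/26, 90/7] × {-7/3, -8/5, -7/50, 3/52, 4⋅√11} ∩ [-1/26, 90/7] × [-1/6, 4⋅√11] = {2/9} × {-7/50, 3/52}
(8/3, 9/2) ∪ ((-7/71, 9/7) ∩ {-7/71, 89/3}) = (8/3, 9/2)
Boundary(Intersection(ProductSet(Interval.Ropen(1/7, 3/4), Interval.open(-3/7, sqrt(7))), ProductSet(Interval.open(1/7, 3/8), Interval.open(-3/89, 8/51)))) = Union(ProductSet({1/7, 3/8}, Interval(-3/89, 8/51)), ProductSet(Interval(1/7, 3/8), {-3/89, 8/51}))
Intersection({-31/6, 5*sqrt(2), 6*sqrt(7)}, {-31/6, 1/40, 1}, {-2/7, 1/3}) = EmptySet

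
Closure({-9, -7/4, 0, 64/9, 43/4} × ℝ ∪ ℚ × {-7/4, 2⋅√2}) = ({-9, -7/4, 0, 64/9, 43/4} × ℝ) ∪ (ℝ × {-7/4, 2⋅√2})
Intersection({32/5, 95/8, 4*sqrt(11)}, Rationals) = {32/5, 95/8}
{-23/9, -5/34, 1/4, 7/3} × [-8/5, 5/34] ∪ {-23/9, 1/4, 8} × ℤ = ({-23/9, 1/4, 8} × ℤ) ∪ ({-23/9, -5/34, 1/4, 7/3} × [-8/5, 5/34])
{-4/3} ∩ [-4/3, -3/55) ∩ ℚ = {-4/3}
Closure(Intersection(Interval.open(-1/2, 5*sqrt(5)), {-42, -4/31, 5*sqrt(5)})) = {-4/31}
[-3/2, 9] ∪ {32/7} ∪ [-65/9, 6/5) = [-65/9, 9]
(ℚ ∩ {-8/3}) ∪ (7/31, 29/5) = {-8/3} ∪ (7/31, 29/5)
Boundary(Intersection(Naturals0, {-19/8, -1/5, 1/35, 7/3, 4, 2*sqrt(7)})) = {4}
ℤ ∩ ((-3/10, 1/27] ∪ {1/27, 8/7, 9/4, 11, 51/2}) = {0} ∪ {11}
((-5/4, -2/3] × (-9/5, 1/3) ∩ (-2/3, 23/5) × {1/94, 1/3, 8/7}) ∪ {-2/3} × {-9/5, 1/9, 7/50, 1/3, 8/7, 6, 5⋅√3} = {-2/3} × {-9/5, 1/9, 7/50, 1/3, 8/7, 6, 5⋅√3}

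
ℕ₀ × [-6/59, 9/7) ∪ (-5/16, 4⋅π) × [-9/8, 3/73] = (ℕ₀ × [-6/59, 9/7)) ∪ ((-5/16, 4⋅π) × [-9/8, 3/73])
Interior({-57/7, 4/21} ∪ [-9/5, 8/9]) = (-9/5, 8/9)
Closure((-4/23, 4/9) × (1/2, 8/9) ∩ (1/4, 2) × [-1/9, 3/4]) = ({1/4, 4/9} × [1/2, 3/4]) ∪ ([1/4, 4/9] × {1/2, 3/4}) ∪ ((1/4, 4/9) × (1/2, 3/4])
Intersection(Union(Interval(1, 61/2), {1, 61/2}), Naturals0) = Range(1, 31, 1)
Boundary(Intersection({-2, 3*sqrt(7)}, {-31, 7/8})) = EmptySet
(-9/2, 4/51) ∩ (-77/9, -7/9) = (-9/2, -7/9)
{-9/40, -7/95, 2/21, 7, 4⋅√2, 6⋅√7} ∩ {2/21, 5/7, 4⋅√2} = {2/21, 4⋅√2}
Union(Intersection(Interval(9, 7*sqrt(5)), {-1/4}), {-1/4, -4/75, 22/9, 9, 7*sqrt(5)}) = {-1/4, -4/75, 22/9, 9, 7*sqrt(5)}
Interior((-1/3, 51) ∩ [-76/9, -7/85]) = (-1/3, -7/85)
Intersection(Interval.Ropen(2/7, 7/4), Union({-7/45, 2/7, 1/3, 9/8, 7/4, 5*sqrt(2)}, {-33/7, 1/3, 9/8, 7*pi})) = {2/7, 1/3, 9/8}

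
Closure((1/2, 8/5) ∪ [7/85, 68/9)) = [7/85, 68/9]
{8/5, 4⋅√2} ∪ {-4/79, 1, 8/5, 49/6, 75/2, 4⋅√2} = {-4/79, 1, 8/5, 49/6, 75/2, 4⋅√2}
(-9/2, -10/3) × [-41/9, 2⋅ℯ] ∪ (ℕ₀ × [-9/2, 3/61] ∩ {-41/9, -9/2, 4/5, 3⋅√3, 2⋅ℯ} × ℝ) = (-9/2, -10/3) × [-41/9, 2⋅ℯ]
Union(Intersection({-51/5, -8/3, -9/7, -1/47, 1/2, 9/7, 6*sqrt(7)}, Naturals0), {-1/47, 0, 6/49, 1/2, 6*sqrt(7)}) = {-1/47, 0, 6/49, 1/2, 6*sqrt(7)}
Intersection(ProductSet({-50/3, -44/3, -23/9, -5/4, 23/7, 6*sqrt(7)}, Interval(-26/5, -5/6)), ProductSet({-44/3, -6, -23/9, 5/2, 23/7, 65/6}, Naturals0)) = EmptySet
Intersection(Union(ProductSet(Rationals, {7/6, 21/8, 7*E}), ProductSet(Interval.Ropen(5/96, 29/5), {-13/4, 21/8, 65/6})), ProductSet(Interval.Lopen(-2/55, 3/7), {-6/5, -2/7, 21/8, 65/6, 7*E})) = Union(ProductSet(Intersection(Interval.Lopen(-2/55, 3/7), Rationals), {21/8, 7*E}), ProductSet(Interval(5/96, 3/7), {21/8, 65/6}))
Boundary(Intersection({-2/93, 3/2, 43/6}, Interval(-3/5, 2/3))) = {-2/93}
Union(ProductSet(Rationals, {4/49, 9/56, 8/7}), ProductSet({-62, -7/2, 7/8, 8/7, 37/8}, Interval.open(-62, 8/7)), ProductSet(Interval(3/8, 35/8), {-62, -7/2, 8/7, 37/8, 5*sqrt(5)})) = Union(ProductSet({-62, -7/2, 7/8, 8/7, 37/8}, Interval.open(-62, 8/7)), ProductSet(Interval(3/8, 35/8), {-62, -7/2, 8/7, 37/8, 5*sqrt(5)}), ProductSet(Rationals, {4/49, 9/56, 8/7}))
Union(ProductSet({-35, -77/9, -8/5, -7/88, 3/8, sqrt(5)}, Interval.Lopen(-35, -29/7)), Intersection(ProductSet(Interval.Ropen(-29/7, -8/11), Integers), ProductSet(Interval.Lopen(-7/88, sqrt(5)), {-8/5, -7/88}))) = ProductSet({-35, -77/9, -8/5, -7/88, 3/8, sqrt(5)}, Interval.Lopen(-35, -29/7))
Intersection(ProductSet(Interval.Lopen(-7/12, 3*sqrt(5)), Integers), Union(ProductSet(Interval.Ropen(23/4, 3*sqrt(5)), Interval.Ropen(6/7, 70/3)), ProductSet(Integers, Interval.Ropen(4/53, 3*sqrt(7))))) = Union(ProductSet(Interval.Ropen(23/4, 3*sqrt(5)), Range(1, 24, 1)), ProductSet(Range(0, 7, 1), Range(1, 8, 1)))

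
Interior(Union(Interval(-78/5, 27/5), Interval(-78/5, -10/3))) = Interval.open(-78/5, 27/5)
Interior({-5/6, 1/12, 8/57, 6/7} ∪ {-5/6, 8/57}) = ∅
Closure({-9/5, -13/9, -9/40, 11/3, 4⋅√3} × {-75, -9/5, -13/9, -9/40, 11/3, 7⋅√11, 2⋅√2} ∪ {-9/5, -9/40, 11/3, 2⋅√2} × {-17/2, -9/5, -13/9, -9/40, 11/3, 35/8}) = ({-9/5, -9/40, 11/3, 2⋅√2} × {-17/2, -9/5, -13/9, -9/40, 11/3, 35/8}) ∪ ({-9/5, -13/9, -9/40, 11/3, 4⋅√3} × {-75, -9/5, -13/9, -9/40, 11/3, 7⋅√11, 2⋅√2})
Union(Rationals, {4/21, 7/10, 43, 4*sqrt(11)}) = Union({4*sqrt(11)}, Rationals)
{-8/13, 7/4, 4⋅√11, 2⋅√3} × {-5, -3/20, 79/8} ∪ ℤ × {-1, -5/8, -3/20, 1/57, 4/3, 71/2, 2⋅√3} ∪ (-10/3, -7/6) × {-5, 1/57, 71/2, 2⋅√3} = (ℤ × {-1, -5/8, -3/20, 1/57, 4/3, 71/2, 2⋅√3}) ∪ ((-10/3, -7/6) × {-5, 1/57, 71/2, 2⋅√3}) ∪ ({-8/13, 7/4, 4⋅√11, 2⋅√3} × {-5, -3/20, 79/8})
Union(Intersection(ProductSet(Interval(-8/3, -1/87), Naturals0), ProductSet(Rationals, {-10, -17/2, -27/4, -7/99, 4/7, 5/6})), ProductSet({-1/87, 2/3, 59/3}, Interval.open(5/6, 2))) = ProductSet({-1/87, 2/3, 59/3}, Interval.open(5/6, 2))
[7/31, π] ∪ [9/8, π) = [7/31, π]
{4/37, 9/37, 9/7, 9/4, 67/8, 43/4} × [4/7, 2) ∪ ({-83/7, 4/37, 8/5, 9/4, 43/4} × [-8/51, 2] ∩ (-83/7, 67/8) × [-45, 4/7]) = ({4/37, 8/5, 9/4} × [-8/51, 4/7]) ∪ ({4/37, 9/37, 9/7, 9/4, 67/8, 43/4} × [4/7, 2))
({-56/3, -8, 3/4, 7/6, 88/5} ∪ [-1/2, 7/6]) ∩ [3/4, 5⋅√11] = [3/4, 7/6]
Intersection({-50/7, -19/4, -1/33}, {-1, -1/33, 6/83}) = {-1/33}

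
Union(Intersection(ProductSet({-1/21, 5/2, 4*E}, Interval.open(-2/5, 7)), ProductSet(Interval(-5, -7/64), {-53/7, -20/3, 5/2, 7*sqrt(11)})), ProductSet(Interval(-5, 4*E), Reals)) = ProductSet(Interval(-5, 4*E), Reals)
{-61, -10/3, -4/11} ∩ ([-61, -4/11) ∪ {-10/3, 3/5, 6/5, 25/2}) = {-61, -10/3}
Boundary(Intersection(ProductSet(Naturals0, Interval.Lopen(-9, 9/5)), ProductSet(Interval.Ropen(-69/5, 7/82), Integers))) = ProductSet(Range(0, 1, 1), Range(-8, 2, 1))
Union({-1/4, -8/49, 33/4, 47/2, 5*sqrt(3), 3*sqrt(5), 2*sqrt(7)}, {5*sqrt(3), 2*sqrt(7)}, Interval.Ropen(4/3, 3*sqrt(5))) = Union({-1/4, -8/49, 33/4, 47/2, 5*sqrt(3)}, Interval(4/3, 3*sqrt(5)))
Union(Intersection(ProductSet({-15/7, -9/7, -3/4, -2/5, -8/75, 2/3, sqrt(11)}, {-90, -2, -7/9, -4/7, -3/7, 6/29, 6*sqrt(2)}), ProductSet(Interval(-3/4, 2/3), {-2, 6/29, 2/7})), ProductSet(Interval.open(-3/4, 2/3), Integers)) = Union(ProductSet({-3/4, -2/5, -8/75, 2/3}, {-2, 6/29}), ProductSet(Interval.open(-3/4, 2/3), Integers))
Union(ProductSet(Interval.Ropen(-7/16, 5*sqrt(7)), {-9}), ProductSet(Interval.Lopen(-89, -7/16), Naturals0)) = Union(ProductSet(Interval.Lopen(-89, -7/16), Naturals0), ProductSet(Interval.Ropen(-7/16, 5*sqrt(7)), {-9}))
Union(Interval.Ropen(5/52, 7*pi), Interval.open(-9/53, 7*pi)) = Interval.open(-9/53, 7*pi)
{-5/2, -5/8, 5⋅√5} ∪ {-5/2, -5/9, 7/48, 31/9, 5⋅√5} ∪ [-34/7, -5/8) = [-34/7, -5/8] ∪ {-5/9, 7/48, 31/9, 5⋅√5}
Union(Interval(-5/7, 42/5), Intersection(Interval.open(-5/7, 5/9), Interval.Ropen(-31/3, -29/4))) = Interval(-5/7, 42/5)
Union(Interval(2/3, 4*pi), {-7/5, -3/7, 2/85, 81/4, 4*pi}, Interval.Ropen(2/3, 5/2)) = Union({-7/5, -3/7, 2/85, 81/4}, Interval(2/3, 4*pi))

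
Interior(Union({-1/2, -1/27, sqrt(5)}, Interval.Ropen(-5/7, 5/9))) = Interval.open(-5/7, 5/9)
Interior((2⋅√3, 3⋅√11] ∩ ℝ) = (2⋅√3, 3⋅√11)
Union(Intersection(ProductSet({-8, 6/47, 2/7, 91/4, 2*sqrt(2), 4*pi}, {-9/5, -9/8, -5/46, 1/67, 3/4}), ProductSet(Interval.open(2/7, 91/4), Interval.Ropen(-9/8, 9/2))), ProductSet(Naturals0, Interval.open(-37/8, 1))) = Union(ProductSet({2*sqrt(2), 4*pi}, {-9/8, -5/46, 1/67, 3/4}), ProductSet(Naturals0, Interval.open(-37/8, 1)))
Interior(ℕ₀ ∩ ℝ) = ∅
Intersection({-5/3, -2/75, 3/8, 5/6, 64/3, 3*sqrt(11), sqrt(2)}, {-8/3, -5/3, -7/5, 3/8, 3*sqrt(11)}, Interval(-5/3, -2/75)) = {-5/3}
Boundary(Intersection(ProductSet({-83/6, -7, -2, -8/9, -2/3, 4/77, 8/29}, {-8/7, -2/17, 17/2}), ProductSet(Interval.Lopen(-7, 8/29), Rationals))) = ProductSet({-2, -8/9, -2/3, 4/77, 8/29}, {-8/7, -2/17, 17/2})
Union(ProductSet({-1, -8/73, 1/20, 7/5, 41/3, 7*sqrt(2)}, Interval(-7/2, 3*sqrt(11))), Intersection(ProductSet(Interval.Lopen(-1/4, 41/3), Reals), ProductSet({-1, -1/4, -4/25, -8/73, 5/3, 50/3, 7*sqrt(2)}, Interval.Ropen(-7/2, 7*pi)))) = Union(ProductSet({-4/25, -8/73, 5/3, 7*sqrt(2)}, Interval.Ropen(-7/2, 7*pi)), ProductSet({-1, -8/73, 1/20, 7/5, 41/3, 7*sqrt(2)}, Interval(-7/2, 3*sqrt(11))))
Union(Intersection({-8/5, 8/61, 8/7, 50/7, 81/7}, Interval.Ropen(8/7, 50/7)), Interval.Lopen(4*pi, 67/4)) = Union({8/7}, Interval.Lopen(4*pi, 67/4))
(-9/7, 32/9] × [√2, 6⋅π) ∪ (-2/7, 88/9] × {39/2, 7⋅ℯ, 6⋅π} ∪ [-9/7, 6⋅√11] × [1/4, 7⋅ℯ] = ((-2/7, 88/9] × {39/2, 7⋅ℯ, 6⋅π}) ∪ ([-9/7, 6⋅√11] × [1/4, 7⋅ℯ])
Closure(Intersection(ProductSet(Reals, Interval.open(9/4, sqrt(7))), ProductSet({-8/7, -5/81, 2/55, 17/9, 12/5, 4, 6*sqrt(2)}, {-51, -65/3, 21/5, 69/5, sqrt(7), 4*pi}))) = EmptySet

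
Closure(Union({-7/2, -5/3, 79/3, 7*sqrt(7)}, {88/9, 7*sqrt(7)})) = {-7/2, -5/3, 88/9, 79/3, 7*sqrt(7)}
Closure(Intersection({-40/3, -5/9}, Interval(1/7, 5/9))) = EmptySet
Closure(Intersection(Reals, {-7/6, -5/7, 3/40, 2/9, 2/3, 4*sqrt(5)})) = {-7/6, -5/7, 3/40, 2/9, 2/3, 4*sqrt(5)}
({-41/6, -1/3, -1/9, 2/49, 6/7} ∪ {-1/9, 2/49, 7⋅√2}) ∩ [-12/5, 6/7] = {-1/3, -1/9, 2/49, 6/7}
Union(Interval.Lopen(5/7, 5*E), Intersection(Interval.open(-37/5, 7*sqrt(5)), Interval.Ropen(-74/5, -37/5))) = Interval.Lopen(5/7, 5*E)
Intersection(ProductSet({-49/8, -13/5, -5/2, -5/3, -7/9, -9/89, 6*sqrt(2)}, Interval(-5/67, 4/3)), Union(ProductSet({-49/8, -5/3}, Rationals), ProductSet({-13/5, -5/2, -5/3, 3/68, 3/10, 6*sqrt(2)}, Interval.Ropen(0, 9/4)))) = Union(ProductSet({-49/8, -5/3}, Intersection(Interval(-5/67, 4/3), Rationals)), ProductSet({-13/5, -5/2, -5/3, 6*sqrt(2)}, Interval(0, 4/3)))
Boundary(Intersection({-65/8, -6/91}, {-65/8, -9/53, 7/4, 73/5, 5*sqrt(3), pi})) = {-65/8}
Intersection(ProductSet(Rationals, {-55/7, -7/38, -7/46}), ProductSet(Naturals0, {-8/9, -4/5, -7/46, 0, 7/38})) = ProductSet(Naturals0, {-7/46})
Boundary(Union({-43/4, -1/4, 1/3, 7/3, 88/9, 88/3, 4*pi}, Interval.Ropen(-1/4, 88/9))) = {-43/4, -1/4, 88/9, 88/3, 4*pi}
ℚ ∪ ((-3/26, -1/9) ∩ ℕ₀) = ℚ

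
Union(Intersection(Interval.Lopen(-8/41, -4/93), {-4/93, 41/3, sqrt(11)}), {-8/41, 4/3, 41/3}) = {-8/41, -4/93, 4/3, 41/3}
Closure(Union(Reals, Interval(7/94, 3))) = Interval(-oo, oo)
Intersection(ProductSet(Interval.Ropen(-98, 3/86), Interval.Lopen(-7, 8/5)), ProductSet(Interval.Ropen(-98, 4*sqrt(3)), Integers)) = ProductSet(Interval.Ropen(-98, 3/86), Range(-6, 2, 1))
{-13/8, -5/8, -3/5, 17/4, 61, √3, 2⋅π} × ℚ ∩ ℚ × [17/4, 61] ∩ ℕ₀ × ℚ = {61} × (ℚ ∩ [17/4, 61])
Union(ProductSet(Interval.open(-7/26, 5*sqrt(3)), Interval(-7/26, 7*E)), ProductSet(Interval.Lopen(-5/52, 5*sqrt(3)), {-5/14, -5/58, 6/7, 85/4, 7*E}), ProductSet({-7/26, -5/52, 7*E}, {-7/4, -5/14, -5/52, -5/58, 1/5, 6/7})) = Union(ProductSet({-7/26, -5/52, 7*E}, {-7/4, -5/14, -5/52, -5/58, 1/5, 6/7}), ProductSet(Interval.open(-7/26, 5*sqrt(3)), Interval(-7/26, 7*E)), ProductSet(Interval.Lopen(-5/52, 5*sqrt(3)), {-5/14, -5/58, 6/7, 85/4, 7*E}))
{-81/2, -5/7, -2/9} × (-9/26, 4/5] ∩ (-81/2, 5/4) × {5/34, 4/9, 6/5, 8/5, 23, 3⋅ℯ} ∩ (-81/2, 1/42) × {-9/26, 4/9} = {-5/7, -2/9} × {4/9}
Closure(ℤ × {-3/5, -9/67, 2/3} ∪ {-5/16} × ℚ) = ({-5/16} × ℝ) ∪ (ℤ × {-3/5, -9/67, 2/3})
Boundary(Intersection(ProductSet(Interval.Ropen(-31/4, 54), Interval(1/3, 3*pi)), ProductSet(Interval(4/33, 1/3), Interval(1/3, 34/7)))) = Union(ProductSet({4/33, 1/3}, Interval(1/3, 34/7)), ProductSet(Interval(4/33, 1/3), {1/3, 34/7}))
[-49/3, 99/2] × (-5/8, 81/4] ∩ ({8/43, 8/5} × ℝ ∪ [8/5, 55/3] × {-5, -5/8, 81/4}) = ([8/5, 55/3] × {81/4}) ∪ ({8/43, 8/5} × (-5/8, 81/4])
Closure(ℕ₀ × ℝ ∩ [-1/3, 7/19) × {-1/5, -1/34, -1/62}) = {0} × {-1/5, -1/34, -1/62}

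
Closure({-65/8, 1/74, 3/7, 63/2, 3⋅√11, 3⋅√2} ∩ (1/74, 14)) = {3/7, 3⋅√11, 3⋅√2}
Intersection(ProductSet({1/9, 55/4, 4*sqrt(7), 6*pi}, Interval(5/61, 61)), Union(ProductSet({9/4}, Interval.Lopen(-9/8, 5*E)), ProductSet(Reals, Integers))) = ProductSet({1/9, 55/4, 4*sqrt(7), 6*pi}, Range(1, 62, 1))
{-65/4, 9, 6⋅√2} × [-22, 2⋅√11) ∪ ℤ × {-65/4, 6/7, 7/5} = (ℤ × {-65/4, 6/7, 7/5}) ∪ ({-65/4, 9, 6⋅√2} × [-22, 2⋅√11))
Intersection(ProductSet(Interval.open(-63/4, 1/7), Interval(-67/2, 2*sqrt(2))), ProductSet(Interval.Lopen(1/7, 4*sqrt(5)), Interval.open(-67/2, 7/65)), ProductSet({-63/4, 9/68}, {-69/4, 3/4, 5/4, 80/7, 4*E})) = EmptySet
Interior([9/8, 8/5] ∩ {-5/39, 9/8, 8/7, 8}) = ∅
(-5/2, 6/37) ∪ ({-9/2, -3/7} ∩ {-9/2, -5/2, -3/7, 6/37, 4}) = {-9/2} ∪ (-5/2, 6/37)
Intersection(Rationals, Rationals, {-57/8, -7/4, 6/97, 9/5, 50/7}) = {-57/8, -7/4, 6/97, 9/5, 50/7}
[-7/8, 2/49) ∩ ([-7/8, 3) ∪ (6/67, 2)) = [-7/8, 2/49)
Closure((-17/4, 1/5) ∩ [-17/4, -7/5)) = [-17/4, -7/5]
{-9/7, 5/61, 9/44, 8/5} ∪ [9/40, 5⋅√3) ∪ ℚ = ℚ ∪ [9/40, 5⋅√3)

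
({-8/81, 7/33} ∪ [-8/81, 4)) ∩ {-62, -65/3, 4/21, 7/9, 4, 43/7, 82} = {4/21, 7/9}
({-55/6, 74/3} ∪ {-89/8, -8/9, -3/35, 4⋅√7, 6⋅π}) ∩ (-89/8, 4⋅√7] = {-55/6, -8/9, -3/35, 4⋅√7}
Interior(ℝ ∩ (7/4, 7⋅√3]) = (7/4, 7⋅√3)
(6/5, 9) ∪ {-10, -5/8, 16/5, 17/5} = {-10, -5/8} ∪ (6/5, 9)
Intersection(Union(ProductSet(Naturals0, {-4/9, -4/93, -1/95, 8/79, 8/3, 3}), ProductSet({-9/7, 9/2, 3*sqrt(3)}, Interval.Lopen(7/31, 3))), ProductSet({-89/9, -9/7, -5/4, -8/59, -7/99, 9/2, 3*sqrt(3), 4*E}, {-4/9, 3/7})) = ProductSet({-9/7, 9/2, 3*sqrt(3)}, {3/7})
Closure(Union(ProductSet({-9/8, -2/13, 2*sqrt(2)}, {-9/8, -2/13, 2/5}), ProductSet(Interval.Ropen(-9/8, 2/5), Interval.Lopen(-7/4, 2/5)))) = Union(ProductSet({-9/8, 2/5}, Interval(-7/4, 2/5)), ProductSet({-9/8, -2/13, 2*sqrt(2)}, {-9/8, -2/13, 2/5}), ProductSet(Interval(-9/8, 2/5), {-7/4, 2/5}), ProductSet(Interval.Ropen(-9/8, 2/5), Interval.Lopen(-7/4, 2/5)))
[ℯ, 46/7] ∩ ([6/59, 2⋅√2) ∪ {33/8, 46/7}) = [ℯ, 2⋅√2) ∪ {33/8, 46/7}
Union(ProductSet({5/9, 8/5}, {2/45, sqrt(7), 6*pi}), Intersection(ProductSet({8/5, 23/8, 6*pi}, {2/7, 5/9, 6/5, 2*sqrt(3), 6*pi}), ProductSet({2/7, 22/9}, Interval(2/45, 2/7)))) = ProductSet({5/9, 8/5}, {2/45, sqrt(7), 6*pi})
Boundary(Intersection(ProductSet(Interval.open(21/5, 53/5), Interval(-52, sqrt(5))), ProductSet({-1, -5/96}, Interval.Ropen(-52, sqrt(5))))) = EmptySet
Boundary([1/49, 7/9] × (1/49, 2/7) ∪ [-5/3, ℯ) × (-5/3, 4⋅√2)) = ({-5/3, ℯ} × [-5/3, 4⋅√2]) ∪ ([-5/3, ℯ] × {-5/3, 4⋅√2})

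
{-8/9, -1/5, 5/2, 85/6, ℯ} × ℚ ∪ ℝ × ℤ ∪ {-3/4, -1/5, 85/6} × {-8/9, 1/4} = (ℝ × ℤ) ∪ ({-3/4, -1/5, 85/6} × {-8/9, 1/4}) ∪ ({-8/9, -1/5, 5/2, 85/6, ℯ} × ℚ)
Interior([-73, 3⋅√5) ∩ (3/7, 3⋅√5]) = (3/7, 3⋅√5)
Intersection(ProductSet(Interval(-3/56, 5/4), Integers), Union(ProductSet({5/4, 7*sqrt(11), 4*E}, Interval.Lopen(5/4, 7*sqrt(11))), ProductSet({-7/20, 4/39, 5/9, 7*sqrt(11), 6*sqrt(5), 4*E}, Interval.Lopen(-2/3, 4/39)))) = Union(ProductSet({5/4}, Range(2, 24, 1)), ProductSet({4/39, 5/9}, Range(0, 1, 1)))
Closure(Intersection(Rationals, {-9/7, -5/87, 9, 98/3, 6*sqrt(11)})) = {-9/7, -5/87, 9, 98/3}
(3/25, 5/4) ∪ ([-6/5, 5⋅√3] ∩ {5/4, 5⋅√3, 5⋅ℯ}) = (3/25, 5/4] ∪ {5⋅√3}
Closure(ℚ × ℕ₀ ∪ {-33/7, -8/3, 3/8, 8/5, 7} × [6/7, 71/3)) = (ℝ × ℕ₀) ∪ ({-33/7, -8/3, 3/8, 8/5, 7} × [6/7, 71/3])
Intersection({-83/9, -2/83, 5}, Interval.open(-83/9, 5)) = {-2/83}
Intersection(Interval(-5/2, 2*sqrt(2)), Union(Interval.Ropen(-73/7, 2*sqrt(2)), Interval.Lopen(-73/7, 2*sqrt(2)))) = Interval(-5/2, 2*sqrt(2))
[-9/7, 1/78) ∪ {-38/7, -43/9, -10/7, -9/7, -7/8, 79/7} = {-38/7, -43/9, -10/7, 79/7} ∪ [-9/7, 1/78)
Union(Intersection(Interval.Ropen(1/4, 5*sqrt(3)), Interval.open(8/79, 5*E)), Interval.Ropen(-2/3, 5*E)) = Interval.Ropen(-2/3, 5*E)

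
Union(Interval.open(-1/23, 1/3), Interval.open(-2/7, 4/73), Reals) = Interval(-oo, oo)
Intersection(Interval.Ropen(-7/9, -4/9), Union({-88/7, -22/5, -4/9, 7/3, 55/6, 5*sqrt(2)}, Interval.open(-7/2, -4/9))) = Interval.Ropen(-7/9, -4/9)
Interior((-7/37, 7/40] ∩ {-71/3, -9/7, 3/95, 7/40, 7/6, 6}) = ∅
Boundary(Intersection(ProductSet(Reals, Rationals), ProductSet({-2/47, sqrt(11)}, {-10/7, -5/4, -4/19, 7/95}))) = ProductSet({-2/47, sqrt(11)}, {-10/7, -5/4, -4/19, 7/95})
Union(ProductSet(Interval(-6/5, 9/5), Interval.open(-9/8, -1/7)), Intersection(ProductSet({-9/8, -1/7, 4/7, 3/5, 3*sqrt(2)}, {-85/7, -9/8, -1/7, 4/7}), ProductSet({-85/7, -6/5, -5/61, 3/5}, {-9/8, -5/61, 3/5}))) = Union(ProductSet({3/5}, {-9/8}), ProductSet(Interval(-6/5, 9/5), Interval.open(-9/8, -1/7)))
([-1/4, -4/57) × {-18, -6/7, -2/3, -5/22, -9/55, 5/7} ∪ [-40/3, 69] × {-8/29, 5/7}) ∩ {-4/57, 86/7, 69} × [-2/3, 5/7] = {-4/57, 86/7, 69} × {-8/29, 5/7}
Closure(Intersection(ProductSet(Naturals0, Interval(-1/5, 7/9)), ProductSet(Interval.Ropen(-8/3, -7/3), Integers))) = EmptySet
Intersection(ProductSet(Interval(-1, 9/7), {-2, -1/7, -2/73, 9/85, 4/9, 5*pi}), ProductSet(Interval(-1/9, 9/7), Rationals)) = ProductSet(Interval(-1/9, 9/7), {-2, -1/7, -2/73, 9/85, 4/9})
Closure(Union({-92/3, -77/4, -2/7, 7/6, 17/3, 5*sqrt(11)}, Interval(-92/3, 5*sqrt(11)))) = Interval(-92/3, 5*sqrt(11))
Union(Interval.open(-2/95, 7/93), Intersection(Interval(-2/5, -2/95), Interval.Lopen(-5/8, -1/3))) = Union(Interval(-2/5, -1/3), Interval.open(-2/95, 7/93))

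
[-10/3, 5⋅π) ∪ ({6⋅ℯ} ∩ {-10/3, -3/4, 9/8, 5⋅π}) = [-10/3, 5⋅π)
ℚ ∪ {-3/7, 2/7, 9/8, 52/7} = ℚ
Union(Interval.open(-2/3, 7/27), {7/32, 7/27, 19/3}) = Union({19/3}, Interval.Lopen(-2/3, 7/27))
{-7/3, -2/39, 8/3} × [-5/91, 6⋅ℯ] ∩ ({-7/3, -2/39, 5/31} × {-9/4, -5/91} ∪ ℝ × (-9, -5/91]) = {-7/3, -2/39, 8/3} × {-5/91}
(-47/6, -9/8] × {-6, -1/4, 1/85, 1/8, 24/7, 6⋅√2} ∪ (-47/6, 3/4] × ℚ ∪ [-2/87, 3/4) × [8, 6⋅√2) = ((-47/6, 3/4] × ℚ) ∪ ([-2/87, 3/4) × [8, 6⋅√2)) ∪ ((-47/6, -9/8] × {-6, -1/4, 1/85, 1/8, 24/7, 6⋅√2})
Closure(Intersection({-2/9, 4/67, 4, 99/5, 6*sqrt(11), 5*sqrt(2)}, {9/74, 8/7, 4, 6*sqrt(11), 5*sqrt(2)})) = {4, 6*sqrt(11), 5*sqrt(2)}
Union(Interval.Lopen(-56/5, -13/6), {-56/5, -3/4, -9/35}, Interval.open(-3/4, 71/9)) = Union(Interval(-56/5, -13/6), Interval.Ropen(-3/4, 71/9))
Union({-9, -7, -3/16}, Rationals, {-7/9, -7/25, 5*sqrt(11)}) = Union({5*sqrt(11)}, Rationals)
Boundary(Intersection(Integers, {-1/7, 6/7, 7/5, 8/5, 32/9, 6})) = {6}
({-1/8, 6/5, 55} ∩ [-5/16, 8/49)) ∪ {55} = {-1/8, 55}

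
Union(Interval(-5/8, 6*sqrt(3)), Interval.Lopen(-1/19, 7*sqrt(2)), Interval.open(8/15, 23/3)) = Interval(-5/8, 6*sqrt(3))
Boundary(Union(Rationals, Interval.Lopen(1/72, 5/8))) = Union(Interval(-oo, 1/72), Interval(5/8, oo))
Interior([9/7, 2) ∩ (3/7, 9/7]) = ∅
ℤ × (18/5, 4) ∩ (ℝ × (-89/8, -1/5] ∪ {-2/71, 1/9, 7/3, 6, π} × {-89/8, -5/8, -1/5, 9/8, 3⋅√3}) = ∅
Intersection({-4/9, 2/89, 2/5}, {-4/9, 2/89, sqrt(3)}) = {-4/9, 2/89}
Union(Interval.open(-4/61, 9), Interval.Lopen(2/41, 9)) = Interval.Lopen(-4/61, 9)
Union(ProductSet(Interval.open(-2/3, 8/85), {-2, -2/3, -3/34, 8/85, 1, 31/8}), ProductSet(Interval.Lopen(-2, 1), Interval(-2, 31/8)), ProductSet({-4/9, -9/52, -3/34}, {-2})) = ProductSet(Interval.Lopen(-2, 1), Interval(-2, 31/8))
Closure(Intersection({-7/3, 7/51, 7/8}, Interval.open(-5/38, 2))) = {7/51, 7/8}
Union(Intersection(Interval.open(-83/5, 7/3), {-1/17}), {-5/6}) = {-5/6, -1/17}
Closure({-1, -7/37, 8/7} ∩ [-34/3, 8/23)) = {-1, -7/37}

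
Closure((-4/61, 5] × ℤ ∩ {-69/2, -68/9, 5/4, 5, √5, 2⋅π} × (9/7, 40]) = {5/4, 5, √5} × {2, 3, …, 40}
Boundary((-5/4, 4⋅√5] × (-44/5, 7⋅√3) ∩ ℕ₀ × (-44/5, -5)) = {0, 1, …, 8} × [-44/5, -5]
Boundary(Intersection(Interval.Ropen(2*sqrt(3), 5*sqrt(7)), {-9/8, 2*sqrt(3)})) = {2*sqrt(3)}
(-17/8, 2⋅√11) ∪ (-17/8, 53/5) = (-17/8, 53/5)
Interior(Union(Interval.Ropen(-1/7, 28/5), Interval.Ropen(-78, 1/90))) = Interval.open(-78, 28/5)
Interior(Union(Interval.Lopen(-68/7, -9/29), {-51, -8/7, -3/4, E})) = Interval.open(-68/7, -9/29)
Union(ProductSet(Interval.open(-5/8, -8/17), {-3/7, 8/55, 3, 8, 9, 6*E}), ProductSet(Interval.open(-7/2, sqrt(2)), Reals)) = ProductSet(Interval.open(-7/2, sqrt(2)), Reals)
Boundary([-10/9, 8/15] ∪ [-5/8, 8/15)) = {-10/9, 8/15}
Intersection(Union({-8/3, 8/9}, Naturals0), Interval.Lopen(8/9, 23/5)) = Range(1, 5, 1)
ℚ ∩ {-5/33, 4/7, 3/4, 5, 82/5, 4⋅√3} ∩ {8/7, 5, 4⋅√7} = {5}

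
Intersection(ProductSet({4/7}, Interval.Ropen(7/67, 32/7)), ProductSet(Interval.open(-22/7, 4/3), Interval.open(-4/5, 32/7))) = ProductSet({4/7}, Interval.Ropen(7/67, 32/7))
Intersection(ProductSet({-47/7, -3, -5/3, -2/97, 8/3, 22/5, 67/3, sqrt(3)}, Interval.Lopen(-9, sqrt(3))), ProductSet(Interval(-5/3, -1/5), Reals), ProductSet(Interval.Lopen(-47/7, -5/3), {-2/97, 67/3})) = ProductSet({-5/3}, {-2/97})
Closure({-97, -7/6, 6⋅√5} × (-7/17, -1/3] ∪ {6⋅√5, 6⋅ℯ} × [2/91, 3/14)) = ({-97, -7/6, 6⋅√5} × [-7/17, -1/3]) ∪ ({6⋅√5, 6⋅ℯ} × [2/91, 3/14])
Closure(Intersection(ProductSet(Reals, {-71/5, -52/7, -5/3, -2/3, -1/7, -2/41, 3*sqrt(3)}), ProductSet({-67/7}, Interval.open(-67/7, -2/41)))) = ProductSet({-67/7}, {-52/7, -5/3, -2/3, -1/7})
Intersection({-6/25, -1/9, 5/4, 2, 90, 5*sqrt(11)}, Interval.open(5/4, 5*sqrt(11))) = {2}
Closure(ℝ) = ℝ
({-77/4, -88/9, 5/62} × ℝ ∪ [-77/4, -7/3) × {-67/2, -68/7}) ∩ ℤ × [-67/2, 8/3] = {-19, -18, …, -3} × {-67/2, -68/7}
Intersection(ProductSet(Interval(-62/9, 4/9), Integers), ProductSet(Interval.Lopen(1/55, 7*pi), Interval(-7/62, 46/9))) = ProductSet(Interval.Lopen(1/55, 4/9), Range(0, 6, 1))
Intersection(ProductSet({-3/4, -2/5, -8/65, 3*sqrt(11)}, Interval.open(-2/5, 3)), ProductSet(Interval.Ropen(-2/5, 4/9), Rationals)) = ProductSet({-2/5, -8/65}, Intersection(Interval.open(-2/5, 3), Rationals))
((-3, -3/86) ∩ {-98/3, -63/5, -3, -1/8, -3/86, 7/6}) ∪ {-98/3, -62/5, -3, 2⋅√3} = {-98/3, -62/5, -3, -1/8, 2⋅√3}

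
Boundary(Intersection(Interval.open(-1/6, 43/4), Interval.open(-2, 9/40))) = {-1/6, 9/40}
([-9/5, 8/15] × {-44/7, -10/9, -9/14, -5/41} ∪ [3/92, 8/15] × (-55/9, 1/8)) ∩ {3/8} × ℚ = {3/8} × ({-44/7} ∪ (ℚ ∩ (-55/9, 1/8)))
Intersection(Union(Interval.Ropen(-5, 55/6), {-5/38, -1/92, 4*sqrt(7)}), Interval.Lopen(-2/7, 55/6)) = Interval.open(-2/7, 55/6)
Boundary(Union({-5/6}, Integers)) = Union({-5/6}, Integers)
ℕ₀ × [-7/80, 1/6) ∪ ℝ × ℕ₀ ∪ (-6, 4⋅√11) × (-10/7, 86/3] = (ℝ × ℕ₀) ∪ (ℕ₀ × [-7/80, 1/6)) ∪ ((-6, 4⋅√11) × (-10/7, 86/3])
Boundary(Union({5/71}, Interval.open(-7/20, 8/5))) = {-7/20, 8/5}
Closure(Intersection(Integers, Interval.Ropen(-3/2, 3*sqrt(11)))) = Range(-1, 10, 1)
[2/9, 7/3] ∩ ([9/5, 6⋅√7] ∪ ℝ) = [2/9, 7/3]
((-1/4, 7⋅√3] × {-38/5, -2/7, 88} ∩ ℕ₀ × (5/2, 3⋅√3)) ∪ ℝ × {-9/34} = ℝ × {-9/34}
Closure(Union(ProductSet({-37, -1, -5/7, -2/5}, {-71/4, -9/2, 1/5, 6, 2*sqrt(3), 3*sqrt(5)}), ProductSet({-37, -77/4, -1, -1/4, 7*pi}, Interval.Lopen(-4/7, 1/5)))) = Union(ProductSet({-37, -1, -5/7, -2/5}, {-71/4, -9/2, 1/5, 6, 2*sqrt(3), 3*sqrt(5)}), ProductSet({-37, -77/4, -1, -1/4, 7*pi}, Interval(-4/7, 1/5)))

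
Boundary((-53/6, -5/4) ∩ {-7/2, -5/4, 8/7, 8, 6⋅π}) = {-7/2}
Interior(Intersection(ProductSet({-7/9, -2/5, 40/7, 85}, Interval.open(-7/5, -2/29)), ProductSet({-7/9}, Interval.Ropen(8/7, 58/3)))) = EmptySet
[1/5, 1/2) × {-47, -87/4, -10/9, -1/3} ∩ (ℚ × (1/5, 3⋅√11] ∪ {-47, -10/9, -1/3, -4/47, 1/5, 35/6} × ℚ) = {1/5} × {-47, -87/4, -10/9, -1/3}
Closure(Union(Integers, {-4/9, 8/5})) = Union({-4/9, 8/5}, Integers)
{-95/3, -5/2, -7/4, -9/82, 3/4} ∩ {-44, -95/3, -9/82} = {-95/3, -9/82}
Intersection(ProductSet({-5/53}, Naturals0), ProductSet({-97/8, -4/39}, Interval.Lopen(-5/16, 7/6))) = EmptySet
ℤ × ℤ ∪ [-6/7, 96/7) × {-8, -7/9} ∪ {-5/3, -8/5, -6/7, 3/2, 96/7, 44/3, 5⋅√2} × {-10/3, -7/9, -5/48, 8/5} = (ℤ × ℤ) ∪ ([-6/7, 96/7) × {-8, -7/9}) ∪ ({-5/3, -8/5, -6/7, 3/2, 96/7, 44/3, 5⋅√2} × {-10/3, -7/9, -5/48, 8/5})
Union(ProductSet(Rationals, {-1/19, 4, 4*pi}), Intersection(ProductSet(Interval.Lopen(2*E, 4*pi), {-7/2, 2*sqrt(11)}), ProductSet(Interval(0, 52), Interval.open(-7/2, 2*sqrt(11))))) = ProductSet(Rationals, {-1/19, 4, 4*pi})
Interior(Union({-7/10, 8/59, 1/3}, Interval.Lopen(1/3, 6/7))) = Interval.open(1/3, 6/7)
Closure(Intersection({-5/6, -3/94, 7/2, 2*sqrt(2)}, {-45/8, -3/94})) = {-3/94}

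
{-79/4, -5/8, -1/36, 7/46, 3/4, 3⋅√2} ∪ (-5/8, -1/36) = {-79/4, 7/46, 3/4, 3⋅√2} ∪ [-5/8, -1/36]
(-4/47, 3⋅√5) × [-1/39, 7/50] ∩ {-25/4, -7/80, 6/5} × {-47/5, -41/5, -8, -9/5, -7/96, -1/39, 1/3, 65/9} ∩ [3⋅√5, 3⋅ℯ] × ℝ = ∅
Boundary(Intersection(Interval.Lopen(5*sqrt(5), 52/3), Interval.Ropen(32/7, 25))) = {52/3, 5*sqrt(5)}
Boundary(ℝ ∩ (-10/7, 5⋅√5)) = {-10/7, 5⋅√5}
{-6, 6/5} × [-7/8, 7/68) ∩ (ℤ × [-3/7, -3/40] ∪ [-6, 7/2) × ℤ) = ({-6} × [-3/7, -3/40]) ∪ ({-6, 6/5} × {0})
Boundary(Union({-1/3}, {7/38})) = {-1/3, 7/38}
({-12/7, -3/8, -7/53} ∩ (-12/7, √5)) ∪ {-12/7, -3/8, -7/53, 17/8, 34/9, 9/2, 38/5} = {-12/7, -3/8, -7/53, 17/8, 34/9, 9/2, 38/5}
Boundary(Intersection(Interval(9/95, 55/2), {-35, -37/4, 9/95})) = {9/95}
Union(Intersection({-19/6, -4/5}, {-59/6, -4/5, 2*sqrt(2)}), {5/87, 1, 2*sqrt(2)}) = {-4/5, 5/87, 1, 2*sqrt(2)}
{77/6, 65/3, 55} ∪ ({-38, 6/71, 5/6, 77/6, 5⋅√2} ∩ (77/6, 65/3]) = {77/6, 65/3, 55}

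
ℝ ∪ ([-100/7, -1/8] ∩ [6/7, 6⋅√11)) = ℝ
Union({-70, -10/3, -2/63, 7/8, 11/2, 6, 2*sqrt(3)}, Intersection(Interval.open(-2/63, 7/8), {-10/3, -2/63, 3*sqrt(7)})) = {-70, -10/3, -2/63, 7/8, 11/2, 6, 2*sqrt(3)}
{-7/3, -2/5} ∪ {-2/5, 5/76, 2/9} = {-7/3, -2/5, 5/76, 2/9}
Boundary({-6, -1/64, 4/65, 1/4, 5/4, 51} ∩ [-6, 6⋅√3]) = {-6, -1/64, 4/65, 1/4, 5/4}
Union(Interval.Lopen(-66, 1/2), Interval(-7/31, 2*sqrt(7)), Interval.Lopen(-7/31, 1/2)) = Interval.Lopen(-66, 2*sqrt(7))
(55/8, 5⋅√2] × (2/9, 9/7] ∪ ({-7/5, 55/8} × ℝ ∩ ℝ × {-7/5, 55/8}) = ({-7/5, 55/8} × {-7/5, 55/8}) ∪ ((55/8, 5⋅√2] × (2/9, 9/7])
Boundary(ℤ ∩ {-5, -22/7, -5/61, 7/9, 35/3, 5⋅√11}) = {-5}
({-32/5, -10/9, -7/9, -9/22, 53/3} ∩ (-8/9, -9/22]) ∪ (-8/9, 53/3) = (-8/9, 53/3)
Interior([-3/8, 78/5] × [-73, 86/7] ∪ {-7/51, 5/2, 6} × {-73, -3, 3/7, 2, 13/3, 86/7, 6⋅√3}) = (-3/8, 78/5) × (-73, 86/7)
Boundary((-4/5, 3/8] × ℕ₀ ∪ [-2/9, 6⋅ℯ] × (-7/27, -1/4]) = ([-4/5, -2/9] × ℕ₀) ∪ ({-2/9, 6⋅ℯ} × [-7/27, -1/4]) ∪ ([-2/9, 6⋅ℯ] × {-7/27, -1/4}) ∪ ([-4/5, 3/8] × (ℕ₀ \ (-7/27, -1/4)))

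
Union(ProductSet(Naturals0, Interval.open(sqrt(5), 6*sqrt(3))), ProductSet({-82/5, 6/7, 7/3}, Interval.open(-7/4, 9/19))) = Union(ProductSet({-82/5, 6/7, 7/3}, Interval.open(-7/4, 9/19)), ProductSet(Naturals0, Interval.open(sqrt(5), 6*sqrt(3))))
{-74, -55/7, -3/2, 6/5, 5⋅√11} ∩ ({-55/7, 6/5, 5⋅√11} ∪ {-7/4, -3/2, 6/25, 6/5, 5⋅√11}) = {-55/7, -3/2, 6/5, 5⋅√11}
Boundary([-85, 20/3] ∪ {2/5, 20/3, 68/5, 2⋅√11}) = {-85, 20/3, 68/5}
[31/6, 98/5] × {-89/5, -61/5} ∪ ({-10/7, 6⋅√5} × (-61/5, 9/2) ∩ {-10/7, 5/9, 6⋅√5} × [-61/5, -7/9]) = ([31/6, 98/5] × {-89/5, -61/5}) ∪ ({-10/7, 6⋅√5} × (-61/5, -7/9])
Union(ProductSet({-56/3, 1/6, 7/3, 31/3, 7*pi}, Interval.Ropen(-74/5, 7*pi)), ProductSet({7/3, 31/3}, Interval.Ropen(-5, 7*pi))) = ProductSet({-56/3, 1/6, 7/3, 31/3, 7*pi}, Interval.Ropen(-74/5, 7*pi))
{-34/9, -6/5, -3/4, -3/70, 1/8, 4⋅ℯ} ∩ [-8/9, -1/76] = {-3/4, -3/70}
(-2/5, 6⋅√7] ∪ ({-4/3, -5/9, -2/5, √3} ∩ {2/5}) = (-2/5, 6⋅√7]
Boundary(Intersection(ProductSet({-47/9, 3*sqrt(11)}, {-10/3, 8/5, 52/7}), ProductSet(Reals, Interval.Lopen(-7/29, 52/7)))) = ProductSet({-47/9, 3*sqrt(11)}, {8/5, 52/7})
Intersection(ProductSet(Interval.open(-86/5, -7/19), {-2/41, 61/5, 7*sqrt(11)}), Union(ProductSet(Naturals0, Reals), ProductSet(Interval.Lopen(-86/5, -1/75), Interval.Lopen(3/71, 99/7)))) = ProductSet(Interval.open(-86/5, -7/19), {61/5})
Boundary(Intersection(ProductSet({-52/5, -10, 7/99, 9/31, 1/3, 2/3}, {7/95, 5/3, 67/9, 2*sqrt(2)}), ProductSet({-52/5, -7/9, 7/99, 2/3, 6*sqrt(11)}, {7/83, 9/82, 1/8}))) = EmptySet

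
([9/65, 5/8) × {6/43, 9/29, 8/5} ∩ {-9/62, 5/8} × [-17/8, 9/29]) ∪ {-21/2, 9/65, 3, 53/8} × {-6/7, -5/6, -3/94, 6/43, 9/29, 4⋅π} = {-21/2, 9/65, 3, 53/8} × {-6/7, -5/6, -3/94, 6/43, 9/29, 4⋅π}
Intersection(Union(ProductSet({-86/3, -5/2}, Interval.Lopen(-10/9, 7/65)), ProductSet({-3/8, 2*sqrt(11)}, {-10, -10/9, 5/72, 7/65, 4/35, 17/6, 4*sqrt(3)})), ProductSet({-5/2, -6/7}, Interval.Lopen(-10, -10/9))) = EmptySet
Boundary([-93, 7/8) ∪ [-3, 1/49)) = {-93, 7/8}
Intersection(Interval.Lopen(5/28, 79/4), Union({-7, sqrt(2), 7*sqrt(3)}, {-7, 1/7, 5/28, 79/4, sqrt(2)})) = {79/4, sqrt(2), 7*sqrt(3)}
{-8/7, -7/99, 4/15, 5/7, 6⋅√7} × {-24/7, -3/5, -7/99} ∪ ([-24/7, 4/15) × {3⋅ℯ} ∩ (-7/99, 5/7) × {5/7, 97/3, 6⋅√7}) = {-8/7, -7/99, 4/15, 5/7, 6⋅√7} × {-24/7, -3/5, -7/99}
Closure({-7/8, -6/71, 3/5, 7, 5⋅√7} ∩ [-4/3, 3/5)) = {-7/8, -6/71}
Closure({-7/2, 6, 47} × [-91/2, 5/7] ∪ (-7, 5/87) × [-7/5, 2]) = ({-7/2, 6, 47} × [-91/2, 5/7]) ∪ ([-7, 5/87] × [-7/5, 2])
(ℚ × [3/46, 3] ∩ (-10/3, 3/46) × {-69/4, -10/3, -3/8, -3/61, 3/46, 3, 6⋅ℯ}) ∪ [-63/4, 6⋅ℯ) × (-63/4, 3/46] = ((ℚ ∩ (-10/3, 3/46)) × {3/46, 3}) ∪ ([-63/4, 6⋅ℯ) × (-63/4, 3/46])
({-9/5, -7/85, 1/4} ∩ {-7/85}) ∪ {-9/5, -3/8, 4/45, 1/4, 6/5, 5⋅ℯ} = {-9/5, -3/8, -7/85, 4/45, 1/4, 6/5, 5⋅ℯ}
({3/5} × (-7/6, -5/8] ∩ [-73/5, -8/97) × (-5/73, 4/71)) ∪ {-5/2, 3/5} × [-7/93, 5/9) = {-5/2, 3/5} × [-7/93, 5/9)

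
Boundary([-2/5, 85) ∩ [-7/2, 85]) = {-2/5, 85}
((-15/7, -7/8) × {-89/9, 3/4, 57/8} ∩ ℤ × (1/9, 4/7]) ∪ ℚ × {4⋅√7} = ℚ × {4⋅√7}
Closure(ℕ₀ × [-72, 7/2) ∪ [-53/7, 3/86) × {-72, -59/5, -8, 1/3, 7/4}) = (ℕ₀ × [-72, 7/2]) ∪ ([-53/7, 3/86] × {-72, -59/5, -8, 1/3, 7/4})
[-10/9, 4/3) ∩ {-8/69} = {-8/69}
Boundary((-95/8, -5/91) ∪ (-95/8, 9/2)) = {-95/8, 9/2}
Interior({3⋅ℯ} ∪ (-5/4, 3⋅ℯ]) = (-5/4, 3⋅ℯ)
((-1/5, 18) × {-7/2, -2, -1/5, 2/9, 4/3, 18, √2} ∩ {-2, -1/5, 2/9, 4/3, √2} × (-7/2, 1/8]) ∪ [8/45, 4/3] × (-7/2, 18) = ({2/9, 4/3, √2} × {-2, -1/5}) ∪ ([8/45, 4/3] × (-7/2, 18))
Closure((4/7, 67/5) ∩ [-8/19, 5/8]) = [4/7, 5/8]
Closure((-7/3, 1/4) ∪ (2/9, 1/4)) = [-7/3, 1/4]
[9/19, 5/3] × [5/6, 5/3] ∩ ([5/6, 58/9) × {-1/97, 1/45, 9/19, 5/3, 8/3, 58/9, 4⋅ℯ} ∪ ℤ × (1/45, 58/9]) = ([5/6, 5/3] × {5/3}) ∪ ({1} × [5/6, 5/3])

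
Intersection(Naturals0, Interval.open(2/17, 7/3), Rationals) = Range(1, 3, 1)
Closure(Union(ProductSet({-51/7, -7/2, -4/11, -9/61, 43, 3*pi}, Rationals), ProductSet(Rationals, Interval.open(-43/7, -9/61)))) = Union(ProductSet({-51/7, -7/2, -4/11, -9/61, 43, 3*pi}, Reals), ProductSet(Reals, Interval(-43/7, -9/61)))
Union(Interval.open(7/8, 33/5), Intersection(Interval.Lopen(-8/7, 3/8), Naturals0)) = Union(Interval.open(7/8, 33/5), Range(0, 1, 1))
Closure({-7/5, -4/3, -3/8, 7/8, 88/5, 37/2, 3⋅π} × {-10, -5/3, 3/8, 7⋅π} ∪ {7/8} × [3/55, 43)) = ({7/8} × [3/55, 43]) ∪ ({-7/5, -4/3, -3/8, 7/8, 88/5, 37/2, 3⋅π} × {-10, -5/3, 3/8, 7⋅π})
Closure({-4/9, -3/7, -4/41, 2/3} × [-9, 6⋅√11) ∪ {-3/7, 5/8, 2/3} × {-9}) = ({-3/7, 5/8, 2/3} × {-9}) ∪ ({-4/9, -3/7, -4/41, 2/3} × [-9, 6⋅√11])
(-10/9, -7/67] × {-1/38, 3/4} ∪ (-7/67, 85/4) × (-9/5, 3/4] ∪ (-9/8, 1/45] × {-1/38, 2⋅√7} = ((-10/9, -7/67] × {-1/38, 3/4}) ∪ ((-7/67, 85/4) × (-9/5, 3/4]) ∪ ((-9/8, 1/45] × {-1/38, 2⋅√7})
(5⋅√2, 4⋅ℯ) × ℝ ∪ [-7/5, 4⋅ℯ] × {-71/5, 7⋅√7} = ((5⋅√2, 4⋅ℯ) × ℝ) ∪ ([-7/5, 4⋅ℯ] × {-71/5, 7⋅√7})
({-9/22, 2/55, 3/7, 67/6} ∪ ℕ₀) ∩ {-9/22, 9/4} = {-9/22}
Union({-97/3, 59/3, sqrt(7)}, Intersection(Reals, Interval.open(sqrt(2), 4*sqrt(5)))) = Union({-97/3, 59/3}, Interval.open(sqrt(2), 4*sqrt(5)))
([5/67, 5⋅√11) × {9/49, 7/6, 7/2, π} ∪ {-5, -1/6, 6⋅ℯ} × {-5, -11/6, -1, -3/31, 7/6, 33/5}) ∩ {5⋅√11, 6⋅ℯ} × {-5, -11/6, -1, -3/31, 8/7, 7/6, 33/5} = {6⋅ℯ} × {-5, -11/6, -1, -3/31, 7/6, 33/5}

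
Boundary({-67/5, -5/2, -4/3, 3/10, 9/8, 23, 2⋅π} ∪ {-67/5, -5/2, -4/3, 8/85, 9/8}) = {-67/5, -5/2, -4/3, 8/85, 3/10, 9/8, 23, 2⋅π}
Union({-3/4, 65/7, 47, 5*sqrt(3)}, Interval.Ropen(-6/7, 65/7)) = Union({47}, Interval(-6/7, 65/7))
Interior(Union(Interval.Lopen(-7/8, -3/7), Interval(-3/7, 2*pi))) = Interval.open(-7/8, 2*pi)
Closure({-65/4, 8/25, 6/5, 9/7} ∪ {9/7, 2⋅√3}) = {-65/4, 8/25, 6/5, 9/7, 2⋅√3}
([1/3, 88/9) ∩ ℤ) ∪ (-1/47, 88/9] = (-1/47, 88/9] ∪ {1, 2, …, 9}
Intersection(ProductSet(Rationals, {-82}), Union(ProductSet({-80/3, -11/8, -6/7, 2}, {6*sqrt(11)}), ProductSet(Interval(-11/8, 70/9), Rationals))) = ProductSet(Intersection(Interval(-11/8, 70/9), Rationals), {-82})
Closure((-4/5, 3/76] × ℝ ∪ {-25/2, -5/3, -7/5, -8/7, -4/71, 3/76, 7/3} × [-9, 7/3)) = ([-4/5, 3/76] × ℝ) ∪ ({-25/2, -5/3, -7/5, -8/7, 3/76, 7/3} × [-9, 7/3]) ∪ ({-25/2, -5/3, -7/5, -8/7, -4/71, 3/76, 7/3} × [-9, 7/3))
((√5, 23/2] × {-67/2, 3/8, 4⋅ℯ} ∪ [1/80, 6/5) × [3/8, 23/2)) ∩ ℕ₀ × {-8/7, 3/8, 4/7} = ({3, 4, …, 11} × {3/8}) ∪ ({1} × {3/8, 4/7})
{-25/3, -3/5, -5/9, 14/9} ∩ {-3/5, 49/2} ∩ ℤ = ∅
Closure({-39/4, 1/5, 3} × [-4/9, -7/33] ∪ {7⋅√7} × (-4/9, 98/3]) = ({-39/4, 1/5, 3} × [-4/9, -7/33]) ∪ ({7⋅√7} × [-4/9, 98/3])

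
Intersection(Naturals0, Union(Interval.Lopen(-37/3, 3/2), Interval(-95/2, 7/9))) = Range(0, 2, 1)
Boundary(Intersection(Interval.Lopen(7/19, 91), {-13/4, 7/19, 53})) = {53}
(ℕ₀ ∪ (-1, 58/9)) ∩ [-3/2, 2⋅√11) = (-1, 58/9) ∪ {0, 1, …, 6}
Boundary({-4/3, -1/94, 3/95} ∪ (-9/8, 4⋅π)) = {-4/3, -9/8, 4⋅π}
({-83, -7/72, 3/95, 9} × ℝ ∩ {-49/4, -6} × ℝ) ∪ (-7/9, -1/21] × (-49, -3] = (-7/9, -1/21] × (-49, -3]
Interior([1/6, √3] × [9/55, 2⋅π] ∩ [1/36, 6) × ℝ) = (1/6, √3) × (9/55, 2⋅π)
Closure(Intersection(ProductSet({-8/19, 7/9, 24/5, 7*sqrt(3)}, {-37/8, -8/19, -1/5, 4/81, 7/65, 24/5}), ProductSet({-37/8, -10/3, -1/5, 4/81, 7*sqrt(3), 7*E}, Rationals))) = ProductSet({7*sqrt(3)}, {-37/8, -8/19, -1/5, 4/81, 7/65, 24/5})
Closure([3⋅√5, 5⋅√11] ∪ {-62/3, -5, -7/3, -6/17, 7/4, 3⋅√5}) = {-62/3, -5, -7/3, -6/17, 7/4} ∪ [3⋅√5, 5⋅√11]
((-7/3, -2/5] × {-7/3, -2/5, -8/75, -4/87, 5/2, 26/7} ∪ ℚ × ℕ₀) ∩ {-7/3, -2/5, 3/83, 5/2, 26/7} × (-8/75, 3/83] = ({-2/5} × {-4/87}) ∪ ({-7/3, -2/5, 3/83, 5/2, 26/7} × {0})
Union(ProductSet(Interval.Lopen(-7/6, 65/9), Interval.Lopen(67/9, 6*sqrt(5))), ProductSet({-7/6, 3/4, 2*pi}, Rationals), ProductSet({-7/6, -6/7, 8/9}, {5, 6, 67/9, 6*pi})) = Union(ProductSet({-7/6, -6/7, 8/9}, {5, 6, 67/9, 6*pi}), ProductSet({-7/6, 3/4, 2*pi}, Rationals), ProductSet(Interval.Lopen(-7/6, 65/9), Interval.Lopen(67/9, 6*sqrt(5))))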